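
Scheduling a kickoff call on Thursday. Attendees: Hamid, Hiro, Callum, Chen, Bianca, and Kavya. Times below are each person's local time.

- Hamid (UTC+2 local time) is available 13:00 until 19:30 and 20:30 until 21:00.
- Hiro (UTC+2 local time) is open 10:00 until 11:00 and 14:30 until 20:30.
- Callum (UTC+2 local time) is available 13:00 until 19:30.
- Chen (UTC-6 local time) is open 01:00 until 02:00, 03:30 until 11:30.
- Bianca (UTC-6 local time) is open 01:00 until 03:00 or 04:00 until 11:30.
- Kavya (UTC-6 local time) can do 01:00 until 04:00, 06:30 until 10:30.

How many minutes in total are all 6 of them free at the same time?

240

Hamid in UTC: 11:00-17:30, 18:30-19:00 (subtract 2h to convert from UTC+2).
Hiro in UTC: 08:00-09:00, 12:30-18:30 (subtract 2h to convert from UTC+2).
Callum in UTC: 11:00-17:30 (subtract 2h to convert from UTC+2).
Chen in UTC: 07:00-08:00, 09:30-17:30 (add 6h to convert from UTC-6).
Bianca in UTC: 07:00-09:00, 10:00-17:30 (add 6h to convert from UTC-6).
Kavya in UTC: 07:00-10:00, 12:30-16:30 (add 6h to convert from UTC-6).
Hamid ∩ Hiro: 12:30-17:30.
Hamid ∩ Hiro ∩ Callum: 12:30-17:30.
Hamid ∩ Hiro ∩ Callum ∩ Chen: 12:30-17:30.
Hamid ∩ Hiro ∩ Callum ∩ Chen ∩ Bianca: 12:30-17:30.
Hamid ∩ Hiro ∩ Callum ∩ Chen ∩ Bianca ∩ Kavya: 12:30-16:30.
That's a single block of 240 minutes.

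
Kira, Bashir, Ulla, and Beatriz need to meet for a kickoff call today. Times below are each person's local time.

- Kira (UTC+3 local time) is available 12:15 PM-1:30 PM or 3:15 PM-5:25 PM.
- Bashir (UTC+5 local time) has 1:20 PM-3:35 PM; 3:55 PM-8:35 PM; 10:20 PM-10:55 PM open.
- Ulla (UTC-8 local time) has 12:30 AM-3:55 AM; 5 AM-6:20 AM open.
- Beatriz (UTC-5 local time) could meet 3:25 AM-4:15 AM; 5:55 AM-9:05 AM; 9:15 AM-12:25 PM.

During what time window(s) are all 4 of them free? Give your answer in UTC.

Kira in UTC: 09:15-10:30, 12:15-14:25 (subtract 3h to convert from UTC+3).
Bashir in UTC: 08:20-10:35, 10:55-15:35, 17:20-17:55 (subtract 5h to convert from UTC+5).
Ulla in UTC: 08:30-11:55, 13:00-14:20 (add 8h to convert from UTC-8).
Beatriz in UTC: 08:25-09:15, 10:55-14:05, 14:15-17:25 (add 5h to convert from UTC-5).
Kira ∩ Bashir: 09:15-10:30, 12:15-14:25.
Kira ∩ Bashir ∩ Ulla: 09:15-10:30, 13:00-14:20.
Kira ∩ Bashir ∩ Ulla ∩ Beatriz: 13:00-14:05, 14:15-14:20.

13:00-14:05, 14:15-14:20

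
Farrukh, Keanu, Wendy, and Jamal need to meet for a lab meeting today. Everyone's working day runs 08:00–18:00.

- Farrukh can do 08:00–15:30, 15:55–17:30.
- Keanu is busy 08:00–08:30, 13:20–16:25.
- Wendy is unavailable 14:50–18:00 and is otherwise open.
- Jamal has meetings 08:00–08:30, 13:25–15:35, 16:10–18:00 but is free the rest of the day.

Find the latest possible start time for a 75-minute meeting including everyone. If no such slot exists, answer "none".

12:05

Farrukh free: 08:00-15:30, 15:55-17:30.
Keanu free: 08:30-13:20, 16:25-18:00 (invert busy blocks within the working day).
Wendy free: 08:00-14:50 (invert busy blocks within the working day).
Jamal free: 08:30-13:25, 15:35-16:10 (invert busy blocks within the working day).
Farrukh ∩ Keanu: 08:30-13:20, 16:25-17:30.
Farrukh ∩ Keanu ∩ Wendy: 08:30-13:20.
Farrukh ∩ Keanu ∩ Wendy ∩ Jamal: 08:30-13:20.
The last common window of at least 75 minutes is 08:30-13:20; a 75-minute meeting can start as late as 12:05 and still end by 13:20.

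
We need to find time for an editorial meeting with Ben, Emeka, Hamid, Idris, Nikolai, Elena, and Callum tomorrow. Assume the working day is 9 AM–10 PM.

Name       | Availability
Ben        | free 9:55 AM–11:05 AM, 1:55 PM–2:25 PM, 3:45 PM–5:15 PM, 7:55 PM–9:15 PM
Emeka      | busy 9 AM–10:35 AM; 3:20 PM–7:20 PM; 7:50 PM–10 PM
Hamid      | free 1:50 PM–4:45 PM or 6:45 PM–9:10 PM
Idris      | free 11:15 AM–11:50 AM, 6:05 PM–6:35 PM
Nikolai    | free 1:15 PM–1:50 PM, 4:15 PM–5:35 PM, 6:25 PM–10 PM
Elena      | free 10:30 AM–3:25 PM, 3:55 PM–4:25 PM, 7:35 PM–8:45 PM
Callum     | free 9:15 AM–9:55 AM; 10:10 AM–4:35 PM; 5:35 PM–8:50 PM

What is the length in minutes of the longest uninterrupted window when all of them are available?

Ben free: 09:55-11:05, 13:55-14:25, 15:45-17:15, 19:55-21:15.
Emeka free: 10:35-15:20, 19:20-19:50 (invert busy blocks within the working day).
Hamid free: 13:50-16:45, 18:45-21:10.
Idris free: 11:15-11:50, 18:05-18:35.
Nikolai free: 13:15-13:50, 16:15-17:35, 18:25-22:00.
Elena free: 10:30-15:25, 15:55-16:25, 19:35-20:45.
Callum free: 09:15-09:55, 10:10-16:35, 17:35-20:50.
Ben ∩ Emeka: 10:35-11:05, 13:55-14:25.
Ben ∩ Emeka ∩ Hamid: 13:55-14:25.
Ben ∩ Emeka ∩ Hamid ∩ Idris: ∅.
Ben ∩ Emeka ∩ Hamid ∩ Idris ∩ Nikolai: ∅.
Ben ∩ Emeka ∩ Hamid ∩ Idris ∩ Nikolai ∩ Elena: ∅.
Ben ∩ Emeka ∩ Hamid ∩ Idris ∩ Nikolai ∩ Elena ∩ Callum: ∅.
There is no time when everyone is free.
No common window exists, so the longest block is 0 minutes.

0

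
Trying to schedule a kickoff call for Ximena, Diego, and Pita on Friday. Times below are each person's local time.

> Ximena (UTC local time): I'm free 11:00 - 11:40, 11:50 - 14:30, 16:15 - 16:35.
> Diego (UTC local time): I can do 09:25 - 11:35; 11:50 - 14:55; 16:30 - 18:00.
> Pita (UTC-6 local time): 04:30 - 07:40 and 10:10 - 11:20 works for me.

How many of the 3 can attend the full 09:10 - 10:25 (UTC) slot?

0

Ximena in UTC: 11:00-11:40, 11:50-14:30, 16:15-16:35.
Diego in UTC: 09:25-11:35, 11:50-14:55, 16:30-18:00.
Pita in UTC: 10:30-13:40, 16:10-17:20 (add 6h to convert from UTC-6).
nobody can make the full 09:10-10:25 slot — that's 0.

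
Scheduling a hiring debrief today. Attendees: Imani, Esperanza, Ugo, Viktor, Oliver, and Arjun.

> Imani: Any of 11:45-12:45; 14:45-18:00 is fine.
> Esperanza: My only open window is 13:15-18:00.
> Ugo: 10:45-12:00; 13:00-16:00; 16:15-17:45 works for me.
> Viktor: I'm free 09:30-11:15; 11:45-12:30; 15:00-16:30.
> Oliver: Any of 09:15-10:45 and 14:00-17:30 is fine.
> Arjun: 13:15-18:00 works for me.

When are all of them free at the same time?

15:00-16:00, 16:15-16:30

Imani ∩ Esperanza: 14:45-18:00.
Imani ∩ Esperanza ∩ Ugo: 14:45-16:00, 16:15-17:45.
Imani ∩ Esperanza ∩ Ugo ∩ Viktor: 15:00-16:00, 16:15-16:30.
Imani ∩ Esperanza ∩ Ugo ∩ Viktor ∩ Oliver: 15:00-16:00, 16:15-16:30.
Imani ∩ Esperanza ∩ Ugo ∩ Viktor ∩ Oliver ∩ Arjun: 15:00-16:00, 16:15-16:30.
So the common availability across everyone is 15:00-16:00, 16:15-16:30.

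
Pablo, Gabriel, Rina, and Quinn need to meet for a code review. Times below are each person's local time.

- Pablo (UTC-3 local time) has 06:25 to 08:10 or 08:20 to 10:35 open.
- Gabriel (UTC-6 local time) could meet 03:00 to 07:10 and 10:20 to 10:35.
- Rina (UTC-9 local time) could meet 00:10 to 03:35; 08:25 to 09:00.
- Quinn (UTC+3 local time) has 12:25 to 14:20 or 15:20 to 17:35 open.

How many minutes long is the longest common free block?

Pablo in UTC: 09:25-11:10, 11:20-13:35 (add 3h to convert from UTC-3).
Gabriel in UTC: 09:00-13:10, 16:20-16:35 (add 6h to convert from UTC-6).
Rina in UTC: 09:10-12:35, 17:25-18:00 (add 9h to convert from UTC-9).
Quinn in UTC: 09:25-11:20, 12:20-14:35 (subtract 3h to convert from UTC+3).
Pablo ∩ Gabriel: 09:25-11:10, 11:20-13:10.
Pablo ∩ Gabriel ∩ Rina: 09:25-11:10, 11:20-12:35.
Pablo ∩ Gabriel ∩ Rina ∩ Quinn: 09:25-11:10, 12:20-12:35.
The longest is 09:25-11:10 at 105 minutes.

105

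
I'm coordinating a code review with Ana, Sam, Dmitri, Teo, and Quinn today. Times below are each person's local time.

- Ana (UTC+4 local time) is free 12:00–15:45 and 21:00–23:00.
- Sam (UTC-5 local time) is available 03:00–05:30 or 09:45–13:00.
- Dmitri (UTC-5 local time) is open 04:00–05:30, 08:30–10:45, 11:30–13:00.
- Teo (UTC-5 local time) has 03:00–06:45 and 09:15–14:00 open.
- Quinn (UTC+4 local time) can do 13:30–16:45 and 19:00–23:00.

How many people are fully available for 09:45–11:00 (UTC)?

3

Ana in UTC: 08:00-11:45, 17:00-19:00 (subtract 4h to convert from UTC+4).
Sam in UTC: 08:00-10:30, 14:45-18:00 (add 5h to convert from UTC-5).
Dmitri in UTC: 09:00-10:30, 13:30-15:45, 16:30-18:00 (add 5h to convert from UTC-5).
Teo in UTC: 08:00-11:45, 14:15-19:00 (add 5h to convert from UTC-5).
Quinn in UTC: 09:30-12:45, 15:00-19:00 (subtract 4h to convert from UTC+4).
Ana, Teo, and Quinn can make the full 09:45-11:00 slot — that's 3.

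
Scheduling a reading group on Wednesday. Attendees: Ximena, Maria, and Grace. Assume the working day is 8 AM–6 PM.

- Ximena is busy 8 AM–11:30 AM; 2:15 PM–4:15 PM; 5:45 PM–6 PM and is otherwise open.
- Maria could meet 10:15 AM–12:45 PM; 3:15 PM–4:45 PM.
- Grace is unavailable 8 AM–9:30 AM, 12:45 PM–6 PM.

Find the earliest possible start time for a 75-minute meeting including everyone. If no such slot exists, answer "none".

Ximena free: 11:30-14:15, 16:15-17:45 (invert busy blocks within the working day).
Maria free: 10:15-12:45, 15:15-16:45.
Grace free: 09:30-12:45 (invert busy blocks within the working day).
Ximena ∩ Maria: 11:30-12:45, 16:15-16:45.
Ximena ∩ Maria ∩ Grace: 11:30-12:45.
The first common window of at least 75 minutes is 11:30-12:45, so the earliest start is 11:30.

11:30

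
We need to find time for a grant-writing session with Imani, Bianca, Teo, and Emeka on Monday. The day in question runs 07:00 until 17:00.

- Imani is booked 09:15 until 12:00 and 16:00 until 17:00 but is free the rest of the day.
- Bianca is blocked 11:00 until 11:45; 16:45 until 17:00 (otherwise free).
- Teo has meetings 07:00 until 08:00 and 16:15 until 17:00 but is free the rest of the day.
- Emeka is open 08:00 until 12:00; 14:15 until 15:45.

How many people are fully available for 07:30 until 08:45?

2

Imani free: 07:00-09:15, 12:00-16:00 (invert busy blocks within the working day).
Bianca free: 07:00-11:00, 11:45-16:45 (invert busy blocks within the working day).
Teo free: 08:00-16:15 (invert busy blocks within the working day).
Emeka free: 08:00-12:00, 14:15-15:45.
Imani and Bianca can make the full 07:30-08:45 slot — that's 2.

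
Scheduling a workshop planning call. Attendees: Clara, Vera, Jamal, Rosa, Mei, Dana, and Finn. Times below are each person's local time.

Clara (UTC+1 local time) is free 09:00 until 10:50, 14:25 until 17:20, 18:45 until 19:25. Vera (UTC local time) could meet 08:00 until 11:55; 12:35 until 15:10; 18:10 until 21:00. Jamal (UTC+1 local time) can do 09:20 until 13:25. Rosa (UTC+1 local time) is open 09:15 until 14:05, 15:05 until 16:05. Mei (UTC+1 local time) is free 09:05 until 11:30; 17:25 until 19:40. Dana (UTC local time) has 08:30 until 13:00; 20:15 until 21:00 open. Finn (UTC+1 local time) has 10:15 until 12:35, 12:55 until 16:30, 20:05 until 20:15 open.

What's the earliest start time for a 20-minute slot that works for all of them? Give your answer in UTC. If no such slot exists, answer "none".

09:15

Clara in UTC: 08:00-09:50, 13:25-16:20, 17:45-18:25 (subtract 1h to convert from UTC+1).
Vera in UTC: 08:00-11:55, 12:35-15:10, 18:10-21:00.
Jamal in UTC: 08:20-12:25 (subtract 1h to convert from UTC+1).
Rosa in UTC: 08:15-13:05, 14:05-15:05 (subtract 1h to convert from UTC+1).
Mei in UTC: 08:05-10:30, 16:25-18:40 (subtract 1h to convert from UTC+1).
Dana in UTC: 08:30-13:00, 20:15-21:00.
Finn in UTC: 09:15-11:35, 11:55-15:30, 19:05-19:15 (subtract 1h to convert from UTC+1).
Clara ∩ Vera: 08:00-09:50, 13:25-15:10, 18:10-18:25.
Clara ∩ Vera ∩ Jamal: 08:20-09:50.
Clara ∩ Vera ∩ Jamal ∩ Rosa: 08:20-09:50.
Clara ∩ Vera ∩ Jamal ∩ Rosa ∩ Mei: 08:20-09:50.
Clara ∩ Vera ∩ Jamal ∩ Rosa ∩ Mei ∩ Dana: 08:30-09:50.
Clara ∩ Vera ∩ Jamal ∩ Rosa ∩ Mei ∩ Dana ∩ Finn: 09:15-09:50.
So the common availability across everyone is 09:15-09:50.
The first common window of at least 20 minutes is 09:15-09:50, so the earliest start is 09:15.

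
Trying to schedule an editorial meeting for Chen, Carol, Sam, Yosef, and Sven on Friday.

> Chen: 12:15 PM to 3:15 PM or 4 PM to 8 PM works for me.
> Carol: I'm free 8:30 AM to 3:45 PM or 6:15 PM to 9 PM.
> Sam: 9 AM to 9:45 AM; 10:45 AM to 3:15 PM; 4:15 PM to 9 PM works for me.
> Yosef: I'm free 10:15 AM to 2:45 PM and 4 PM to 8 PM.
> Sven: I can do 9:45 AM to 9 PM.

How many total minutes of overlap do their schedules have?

255

Chen ∩ Carol: 12:15-15:15, 18:15-20:00.
Chen ∩ Carol ∩ Sam: 12:15-15:15, 18:15-20:00.
Chen ∩ Carol ∩ Sam ∩ Yosef: 12:15-14:45, 18:15-20:00.
Chen ∩ Carol ∩ Sam ∩ Yosef ∩ Sven: 12:15-14:45, 18:15-20:00.
Summing the common windows: 150 + 105 = 255 minutes.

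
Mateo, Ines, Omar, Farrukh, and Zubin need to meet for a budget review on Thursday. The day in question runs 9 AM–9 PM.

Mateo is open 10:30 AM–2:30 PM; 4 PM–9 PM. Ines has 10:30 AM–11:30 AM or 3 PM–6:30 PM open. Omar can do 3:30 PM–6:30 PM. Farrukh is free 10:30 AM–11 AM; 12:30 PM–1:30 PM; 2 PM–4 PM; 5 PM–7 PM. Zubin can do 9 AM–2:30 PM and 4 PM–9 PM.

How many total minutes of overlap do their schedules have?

Mateo ∩ Ines: 10:30-11:30, 16:00-18:30.
Mateo ∩ Ines ∩ Omar: 16:00-18:30.
Mateo ∩ Ines ∩ Omar ∩ Farrukh: 17:00-18:30.
Mateo ∩ Ines ∩ Omar ∩ Farrukh ∩ Zubin: 17:00-18:30.
That's a single block of 90 minutes.

90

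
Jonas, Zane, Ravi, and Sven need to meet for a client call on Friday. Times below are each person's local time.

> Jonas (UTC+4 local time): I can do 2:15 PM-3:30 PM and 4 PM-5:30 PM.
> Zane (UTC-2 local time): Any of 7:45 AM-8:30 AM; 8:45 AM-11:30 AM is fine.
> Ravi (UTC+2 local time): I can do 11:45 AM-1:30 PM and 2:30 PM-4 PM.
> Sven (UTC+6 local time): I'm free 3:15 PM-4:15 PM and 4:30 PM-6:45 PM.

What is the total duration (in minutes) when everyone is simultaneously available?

60

Jonas in UTC: 10:15-11:30, 12:00-13:30 (subtract 4h to convert from UTC+4).
Zane in UTC: 09:45-10:30, 10:45-13:30 (add 2h to convert from UTC-2).
Ravi in UTC: 09:45-11:30, 12:30-14:00 (subtract 2h to convert from UTC+2).
Sven in UTC: 09:15-10:15, 10:30-12:45 (subtract 6h to convert from UTC+6).
Jonas ∩ Zane: 10:15-10:30, 10:45-11:30, 12:00-13:30.
Jonas ∩ Zane ∩ Ravi: 10:15-10:30, 10:45-11:30, 12:30-13:30.
Jonas ∩ Zane ∩ Ravi ∩ Sven: 10:45-11:30, 12:30-12:45.
Summing the common windows: 45 + 15 = 60 minutes.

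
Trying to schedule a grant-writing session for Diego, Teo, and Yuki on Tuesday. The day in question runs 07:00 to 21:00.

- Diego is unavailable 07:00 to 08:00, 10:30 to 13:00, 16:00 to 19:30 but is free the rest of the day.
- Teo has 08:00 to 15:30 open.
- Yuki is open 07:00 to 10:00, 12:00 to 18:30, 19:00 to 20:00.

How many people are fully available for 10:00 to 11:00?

1

Diego free: 08:00-10:30, 13:00-16:00, 19:30-21:00 (invert busy blocks within the working day).
Teo free: 08:00-15:30.
Yuki free: 07:00-10:00, 12:00-18:30, 19:00-20:00.
Teo can make the full 10:00-11:00 slot — that's 1.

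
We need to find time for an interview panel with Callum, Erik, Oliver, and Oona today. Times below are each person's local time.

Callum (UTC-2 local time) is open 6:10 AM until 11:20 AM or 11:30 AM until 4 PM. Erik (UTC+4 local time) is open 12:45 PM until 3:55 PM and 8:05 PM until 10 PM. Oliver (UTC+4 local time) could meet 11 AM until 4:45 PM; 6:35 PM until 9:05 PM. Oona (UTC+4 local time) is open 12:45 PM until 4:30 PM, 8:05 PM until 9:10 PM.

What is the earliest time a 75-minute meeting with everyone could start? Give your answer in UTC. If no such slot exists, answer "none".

Callum in UTC: 08:10-13:20, 13:30-18:00 (add 2h to convert from UTC-2).
Erik in UTC: 08:45-11:55, 16:05-18:00 (subtract 4h to convert from UTC+4).
Oliver in UTC: 07:00-12:45, 14:35-17:05 (subtract 4h to convert from UTC+4).
Oona in UTC: 08:45-12:30, 16:05-17:10 (subtract 4h to convert from UTC+4).
Callum ∩ Erik: 08:45-11:55, 16:05-18:00.
Callum ∩ Erik ∩ Oliver: 08:45-11:55, 16:05-17:05.
Callum ∩ Erik ∩ Oliver ∩ Oona: 08:45-11:55, 16:05-17:05.
Those are the intersection windows.
The first common window of at least 75 minutes is 08:45-11:55, so the earliest start is 08:45.

08:45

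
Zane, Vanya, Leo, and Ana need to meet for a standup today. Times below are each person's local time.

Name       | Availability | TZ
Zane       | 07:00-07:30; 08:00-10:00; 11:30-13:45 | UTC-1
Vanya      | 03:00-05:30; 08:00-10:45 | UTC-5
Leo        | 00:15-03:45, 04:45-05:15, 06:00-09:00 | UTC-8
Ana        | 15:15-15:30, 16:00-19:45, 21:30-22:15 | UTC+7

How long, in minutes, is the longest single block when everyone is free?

90

Zane in UTC: 08:00-08:30, 09:00-11:00, 12:30-14:45 (add 1h to convert from UTC-1).
Vanya in UTC: 08:00-10:30, 13:00-15:45 (add 5h to convert from UTC-5).
Leo in UTC: 08:15-11:45, 12:45-13:15, 14:00-17:00 (add 8h to convert from UTC-8).
Ana in UTC: 08:15-08:30, 09:00-12:45, 14:30-15:15 (subtract 7h to convert from UTC+7).
Zane ∩ Vanya: 08:00-08:30, 09:00-10:30, 13:00-14:45.
Zane ∩ Vanya ∩ Leo: 08:15-08:30, 09:00-10:30, 13:00-13:15, 14:00-14:45.
Zane ∩ Vanya ∩ Leo ∩ Ana: 08:15-08:30, 09:00-10:30, 14:30-14:45.
The longest is 09:00-10:30 at 90 minutes.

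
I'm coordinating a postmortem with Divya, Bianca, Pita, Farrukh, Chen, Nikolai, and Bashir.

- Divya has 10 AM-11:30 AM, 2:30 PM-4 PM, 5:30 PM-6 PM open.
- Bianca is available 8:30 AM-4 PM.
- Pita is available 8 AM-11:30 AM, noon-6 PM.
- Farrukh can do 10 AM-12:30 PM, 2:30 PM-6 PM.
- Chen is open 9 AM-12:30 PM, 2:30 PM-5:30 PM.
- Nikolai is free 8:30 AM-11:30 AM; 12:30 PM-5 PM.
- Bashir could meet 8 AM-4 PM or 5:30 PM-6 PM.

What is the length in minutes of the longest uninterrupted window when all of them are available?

Divya ∩ Bianca: 10:00-11:30, 14:30-16:00.
Divya ∩ Bianca ∩ Pita: 10:00-11:30, 14:30-16:00.
Divya ∩ Bianca ∩ Pita ∩ Farrukh: 10:00-11:30, 14:30-16:00.
Divya ∩ Bianca ∩ Pita ∩ Farrukh ∩ Chen: 10:00-11:30, 14:30-16:00.
Divya ∩ Bianca ∩ Pita ∩ Farrukh ∩ Chen ∩ Nikolai: 10:00-11:30, 14:30-16:00.
Divya ∩ Bianca ∩ Pita ∩ Farrukh ∩ Chen ∩ Nikolai ∩ Bashir: 10:00-11:30, 14:30-16:00.
So the common availability across everyone is 10:00-11:30, 14:30-16:00.
The longest is 10:00-11:30 at 90 minutes.

90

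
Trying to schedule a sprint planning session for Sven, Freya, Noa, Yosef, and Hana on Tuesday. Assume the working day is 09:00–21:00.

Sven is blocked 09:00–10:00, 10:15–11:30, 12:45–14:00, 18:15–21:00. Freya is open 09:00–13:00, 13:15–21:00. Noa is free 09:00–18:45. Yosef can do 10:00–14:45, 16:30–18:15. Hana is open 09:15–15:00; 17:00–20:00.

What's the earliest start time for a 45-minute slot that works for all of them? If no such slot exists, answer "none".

11:30

Sven free: 10:00-10:15, 11:30-12:45, 14:00-18:15 (invert busy blocks within the working day).
Freya free: 09:00-13:00, 13:15-21:00.
Noa free: 09:00-18:45.
Yosef free: 10:00-14:45, 16:30-18:15.
Hana free: 09:15-15:00, 17:00-20:00.
Sven ∩ Freya: 10:00-10:15, 11:30-12:45, 14:00-18:15.
Sven ∩ Freya ∩ Noa: 10:00-10:15, 11:30-12:45, 14:00-18:15.
Sven ∩ Freya ∩ Noa ∩ Yosef: 10:00-10:15, 11:30-12:45, 14:00-14:45, 16:30-18:15.
Sven ∩ Freya ∩ Noa ∩ Yosef ∩ Hana: 10:00-10:15, 11:30-12:45, 14:00-14:45, 17:00-18:15.
Those are the intersection windows.
The first common window of at least 45 minutes is 11:30-12:45, so the earliest start is 11:30.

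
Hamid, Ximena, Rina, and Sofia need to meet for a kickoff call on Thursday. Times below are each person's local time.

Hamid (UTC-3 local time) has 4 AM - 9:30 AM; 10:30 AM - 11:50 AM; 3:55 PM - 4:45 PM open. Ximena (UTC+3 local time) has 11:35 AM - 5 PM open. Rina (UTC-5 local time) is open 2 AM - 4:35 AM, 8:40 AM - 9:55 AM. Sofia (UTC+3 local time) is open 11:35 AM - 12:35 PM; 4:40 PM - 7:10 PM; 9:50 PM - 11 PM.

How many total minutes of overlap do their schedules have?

80

Hamid in UTC: 07:00-12:30, 13:30-14:50, 18:55-19:45 (add 3h to convert from UTC-3).
Ximena in UTC: 08:35-14:00 (subtract 3h to convert from UTC+3).
Rina in UTC: 07:00-09:35, 13:40-14:55 (add 5h to convert from UTC-5).
Sofia in UTC: 08:35-09:35, 13:40-16:10, 18:50-20:00 (subtract 3h to convert from UTC+3).
Hamid ∩ Ximena: 08:35-12:30, 13:30-14:00.
Hamid ∩ Ximena ∩ Rina: 08:35-09:35, 13:40-14:00.
Hamid ∩ Ximena ∩ Rina ∩ Sofia: 08:35-09:35, 13:40-14:00.
Summing the common windows: 60 + 20 = 80 minutes.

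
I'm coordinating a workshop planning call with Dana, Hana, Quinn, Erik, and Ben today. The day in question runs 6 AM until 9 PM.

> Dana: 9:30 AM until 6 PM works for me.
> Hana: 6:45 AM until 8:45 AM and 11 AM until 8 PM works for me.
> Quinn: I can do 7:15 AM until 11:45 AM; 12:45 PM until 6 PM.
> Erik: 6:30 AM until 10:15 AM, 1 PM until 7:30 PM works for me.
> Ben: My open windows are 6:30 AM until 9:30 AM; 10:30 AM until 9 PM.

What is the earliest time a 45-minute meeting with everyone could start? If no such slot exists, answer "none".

Dana ∩ Hana: 11:00-18:00.
Dana ∩ Hana ∩ Quinn: 11:00-11:45, 12:45-18:00.
Dana ∩ Hana ∩ Quinn ∩ Erik: 13:00-18:00.
Dana ∩ Hana ∩ Quinn ∩ Erik ∩ Ben: 13:00-18:00.
The first common window of at least 45 minutes is 13:00-18:00, so the earliest start is 13:00.

13:00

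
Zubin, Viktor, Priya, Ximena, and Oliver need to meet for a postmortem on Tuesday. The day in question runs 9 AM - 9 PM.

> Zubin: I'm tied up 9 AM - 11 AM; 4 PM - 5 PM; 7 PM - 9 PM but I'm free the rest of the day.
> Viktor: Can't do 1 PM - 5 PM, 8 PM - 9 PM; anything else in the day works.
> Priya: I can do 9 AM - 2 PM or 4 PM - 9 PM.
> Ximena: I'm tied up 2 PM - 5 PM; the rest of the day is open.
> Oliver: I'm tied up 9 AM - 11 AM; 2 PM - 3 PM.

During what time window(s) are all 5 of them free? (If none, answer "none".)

11:00-13:00, 17:00-19:00

Zubin free: 11:00-16:00, 17:00-19:00 (invert busy blocks within the working day).
Viktor free: 09:00-13:00, 17:00-20:00 (invert busy blocks within the working day).
Priya free: 09:00-14:00, 16:00-21:00.
Ximena free: 09:00-14:00, 17:00-21:00 (invert busy blocks within the working day).
Oliver free: 11:00-14:00, 15:00-21:00 (invert busy blocks within the working day).
Zubin ∩ Viktor: 11:00-13:00, 17:00-19:00.
Zubin ∩ Viktor ∩ Priya: 11:00-13:00, 17:00-19:00.
Zubin ∩ Viktor ∩ Priya ∩ Ximena: 11:00-13:00, 17:00-19:00.
Zubin ∩ Viktor ∩ Priya ∩ Ximena ∩ Oliver: 11:00-13:00, 17:00-19:00.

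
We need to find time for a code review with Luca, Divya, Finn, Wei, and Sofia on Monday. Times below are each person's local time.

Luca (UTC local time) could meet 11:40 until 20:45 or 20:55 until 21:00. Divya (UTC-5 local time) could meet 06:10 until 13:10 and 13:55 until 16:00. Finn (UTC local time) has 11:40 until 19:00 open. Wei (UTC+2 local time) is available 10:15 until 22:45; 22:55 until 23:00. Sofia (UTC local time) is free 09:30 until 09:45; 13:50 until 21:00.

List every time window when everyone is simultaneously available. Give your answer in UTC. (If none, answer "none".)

Luca in UTC: 11:40-20:45, 20:55-21:00.
Divya in UTC: 11:10-18:10, 18:55-21:00 (add 5h to convert from UTC-5).
Finn in UTC: 11:40-19:00.
Wei in UTC: 08:15-20:45, 20:55-21:00 (subtract 2h to convert from UTC+2).
Sofia in UTC: 09:30-09:45, 13:50-21:00.
Luca ∩ Divya: 11:40-18:10, 18:55-20:45, 20:55-21:00.
Luca ∩ Divya ∩ Finn: 11:40-18:10, 18:55-19:00.
Luca ∩ Divya ∩ Finn ∩ Wei: 11:40-18:10, 18:55-19:00.
Luca ∩ Divya ∩ Finn ∩ Wei ∩ Sofia: 13:50-18:10, 18:55-19:00.

13:50-18:10, 18:55-19:00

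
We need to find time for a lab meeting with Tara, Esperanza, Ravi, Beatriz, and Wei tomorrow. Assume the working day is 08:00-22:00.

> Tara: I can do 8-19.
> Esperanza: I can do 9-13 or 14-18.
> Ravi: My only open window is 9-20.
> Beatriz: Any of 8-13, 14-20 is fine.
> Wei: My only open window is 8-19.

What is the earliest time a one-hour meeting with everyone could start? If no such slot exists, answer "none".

Tara ∩ Esperanza: 09:00-13:00, 14:00-18:00.
Tara ∩ Esperanza ∩ Ravi: 09:00-13:00, 14:00-18:00.
Tara ∩ Esperanza ∩ Ravi ∩ Beatriz: 09:00-13:00, 14:00-18:00.
Tara ∩ Esperanza ∩ Ravi ∩ Beatriz ∩ Wei: 09:00-13:00, 14:00-18:00.
The first common window of at least 60 minutes is 09:00-13:00, so the earliest start is 09:00.

09:00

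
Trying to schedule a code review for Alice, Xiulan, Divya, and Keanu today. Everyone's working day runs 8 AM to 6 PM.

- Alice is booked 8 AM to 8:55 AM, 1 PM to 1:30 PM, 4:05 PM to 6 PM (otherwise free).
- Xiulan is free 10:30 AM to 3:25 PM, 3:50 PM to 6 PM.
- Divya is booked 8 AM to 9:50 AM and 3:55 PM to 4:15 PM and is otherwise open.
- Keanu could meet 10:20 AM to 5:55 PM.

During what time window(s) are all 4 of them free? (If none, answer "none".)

10:30-13:00, 13:30-15:25, 15:50-15:55

Alice free: 08:55-13:00, 13:30-16:05 (invert busy blocks within the working day).
Xiulan free: 10:30-15:25, 15:50-18:00.
Divya free: 09:50-15:55, 16:15-18:00 (invert busy blocks within the working day).
Keanu free: 10:20-17:55.
Alice ∩ Xiulan: 10:30-13:00, 13:30-15:25, 15:50-16:05.
Alice ∩ Xiulan ∩ Divya: 10:30-13:00, 13:30-15:25, 15:50-15:55.
Alice ∩ Xiulan ∩ Divya ∩ Keanu: 10:30-13:00, 13:30-15:25, 15:50-15:55.
Those are the intersection windows.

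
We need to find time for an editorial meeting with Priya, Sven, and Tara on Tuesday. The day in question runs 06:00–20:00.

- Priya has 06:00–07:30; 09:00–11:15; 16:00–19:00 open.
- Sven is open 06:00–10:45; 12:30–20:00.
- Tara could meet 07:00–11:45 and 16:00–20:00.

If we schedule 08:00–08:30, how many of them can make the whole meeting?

Sven and Tara can make the full 08:00-08:30 slot — that's 2.

2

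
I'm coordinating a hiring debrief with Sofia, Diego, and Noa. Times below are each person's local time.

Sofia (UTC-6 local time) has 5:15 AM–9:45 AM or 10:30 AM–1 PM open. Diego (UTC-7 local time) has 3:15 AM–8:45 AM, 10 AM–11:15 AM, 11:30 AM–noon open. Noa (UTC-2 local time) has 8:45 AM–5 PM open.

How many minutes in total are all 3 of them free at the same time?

375

Sofia in UTC: 11:15-15:45, 16:30-19:00 (add 6h to convert from UTC-6).
Diego in UTC: 10:15-15:45, 17:00-18:15, 18:30-19:00 (add 7h to convert from UTC-7).
Noa in UTC: 10:45-19:00 (add 2h to convert from UTC-2).
Sofia ∩ Diego: 11:15-15:45, 17:00-18:15, 18:30-19:00.
Sofia ∩ Diego ∩ Noa: 11:15-15:45, 17:00-18:15, 18:30-19:00.
Summing the common windows: 270 + 75 + 30 = 375 minutes.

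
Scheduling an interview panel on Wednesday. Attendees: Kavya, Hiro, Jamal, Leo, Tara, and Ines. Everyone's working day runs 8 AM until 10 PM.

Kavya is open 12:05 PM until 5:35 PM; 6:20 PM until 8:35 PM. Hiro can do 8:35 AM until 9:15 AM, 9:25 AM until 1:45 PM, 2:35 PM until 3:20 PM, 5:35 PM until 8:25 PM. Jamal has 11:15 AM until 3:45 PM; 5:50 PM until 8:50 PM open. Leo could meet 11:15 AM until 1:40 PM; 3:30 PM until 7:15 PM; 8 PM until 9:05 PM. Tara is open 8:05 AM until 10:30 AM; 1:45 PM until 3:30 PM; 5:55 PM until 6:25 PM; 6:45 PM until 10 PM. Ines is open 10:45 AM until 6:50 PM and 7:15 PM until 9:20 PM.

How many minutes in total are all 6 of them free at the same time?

Kavya ∩ Hiro: 12:05-13:45, 14:35-15:20, 18:20-20:25.
Kavya ∩ Hiro ∩ Jamal: 12:05-13:45, 14:35-15:20, 18:20-20:25.
Kavya ∩ Hiro ∩ Jamal ∩ Leo: 12:05-13:40, 18:20-19:15, 20:00-20:25.
Kavya ∩ Hiro ∩ Jamal ∩ Leo ∩ Tara: 18:20-18:25, 18:45-19:15, 20:00-20:25.
Kavya ∩ Hiro ∩ Jamal ∩ Leo ∩ Tara ∩ Ines: 18:20-18:25, 18:45-18:50, 20:00-20:25.
Summing the common windows: 5 + 5 + 25 = 35 minutes.

35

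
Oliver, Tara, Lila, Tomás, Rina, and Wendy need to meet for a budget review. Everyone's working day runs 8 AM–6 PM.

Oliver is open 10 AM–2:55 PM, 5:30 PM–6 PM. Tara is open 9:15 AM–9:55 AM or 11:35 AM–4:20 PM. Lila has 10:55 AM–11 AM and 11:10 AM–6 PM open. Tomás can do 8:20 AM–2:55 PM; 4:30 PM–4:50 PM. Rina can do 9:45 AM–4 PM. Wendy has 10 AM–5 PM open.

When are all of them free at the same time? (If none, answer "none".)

11:35-14:55

Oliver ∩ Tara: 11:35-14:55.
Oliver ∩ Tara ∩ Lila: 11:35-14:55.
Oliver ∩ Tara ∩ Lila ∩ Tomás: 11:35-14:55.
Oliver ∩ Tara ∩ Lila ∩ Tomás ∩ Rina: 11:35-14:55.
Oliver ∩ Tara ∩ Lila ∩ Tomás ∩ Rina ∩ Wendy: 11:35-14:55.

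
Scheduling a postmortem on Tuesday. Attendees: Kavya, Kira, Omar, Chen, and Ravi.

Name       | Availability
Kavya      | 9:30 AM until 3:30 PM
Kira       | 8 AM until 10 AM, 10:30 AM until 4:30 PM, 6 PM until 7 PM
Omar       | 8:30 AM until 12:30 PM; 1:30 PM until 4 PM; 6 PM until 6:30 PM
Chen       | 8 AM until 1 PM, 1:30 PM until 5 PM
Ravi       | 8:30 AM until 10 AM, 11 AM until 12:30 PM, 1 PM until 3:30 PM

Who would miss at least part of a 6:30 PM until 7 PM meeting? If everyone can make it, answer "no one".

Kavya: not fully free for 18:30-19:00. Kira: free for 18:30-19:00. Omar: not fully free for 18:30-19:00. Chen: not fully free for 18:30-19:00. Ravi: not fully free for 18:30-19:00.

Chen, Kavya, Omar, Ravi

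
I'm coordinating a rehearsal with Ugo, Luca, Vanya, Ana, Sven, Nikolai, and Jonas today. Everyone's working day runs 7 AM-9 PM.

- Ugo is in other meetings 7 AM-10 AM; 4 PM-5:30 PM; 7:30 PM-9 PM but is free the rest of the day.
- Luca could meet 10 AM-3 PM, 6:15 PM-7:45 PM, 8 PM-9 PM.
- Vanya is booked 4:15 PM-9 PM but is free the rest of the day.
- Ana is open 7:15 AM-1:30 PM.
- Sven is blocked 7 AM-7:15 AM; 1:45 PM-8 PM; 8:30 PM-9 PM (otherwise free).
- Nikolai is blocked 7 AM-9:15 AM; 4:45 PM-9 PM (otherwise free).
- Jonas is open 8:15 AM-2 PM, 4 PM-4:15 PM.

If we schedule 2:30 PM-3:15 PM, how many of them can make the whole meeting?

Ugo free: 10:00-16:00, 17:30-19:30 (invert busy blocks within the working day).
Luca free: 10:00-15:00, 18:15-19:45, 20:00-21:00.
Vanya free: 07:00-16:15 (invert busy blocks within the working day).
Ana free: 07:15-13:30.
Sven free: 07:15-13:45, 20:00-20:30 (invert busy blocks within the working day).
Nikolai free: 09:15-16:45 (invert busy blocks within the working day).
Jonas free: 08:15-14:00, 16:00-16:15.
Ugo, Vanya, and Nikolai can make the full 14:30-15:15 slot — that's 3.

3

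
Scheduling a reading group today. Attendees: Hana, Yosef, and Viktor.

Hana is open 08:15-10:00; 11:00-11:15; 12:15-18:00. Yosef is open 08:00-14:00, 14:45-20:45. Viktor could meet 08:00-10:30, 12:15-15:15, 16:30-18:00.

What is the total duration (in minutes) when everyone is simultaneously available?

330

Hana ∩ Yosef: 08:15-10:00, 11:00-11:15, 12:15-14:00, 14:45-18:00.
Hana ∩ Yosef ∩ Viktor: 08:15-10:00, 12:15-14:00, 14:45-15:15, 16:30-18:00.
Summing the common windows: 105 + 105 + 30 + 90 = 330 minutes.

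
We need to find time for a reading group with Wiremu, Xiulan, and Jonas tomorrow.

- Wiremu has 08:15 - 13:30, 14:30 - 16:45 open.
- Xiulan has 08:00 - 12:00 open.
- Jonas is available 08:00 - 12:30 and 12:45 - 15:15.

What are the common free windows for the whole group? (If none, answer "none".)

08:15-12:00

Wiremu ∩ Xiulan: 08:15-12:00.
Wiremu ∩ Xiulan ∩ Jonas: 08:15-12:00.
So the common availability across everyone is 08:15-12:00.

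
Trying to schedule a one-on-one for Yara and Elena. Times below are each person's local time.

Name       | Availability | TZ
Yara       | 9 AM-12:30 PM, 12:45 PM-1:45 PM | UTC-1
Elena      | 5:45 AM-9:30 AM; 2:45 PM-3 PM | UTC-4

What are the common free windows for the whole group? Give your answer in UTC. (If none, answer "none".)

Yara in UTC: 10:00-13:30, 13:45-14:45 (add 1h to convert from UTC-1).
Elena in UTC: 09:45-13:30, 18:45-19:00 (add 4h to convert from UTC-4).
Yara ∩ Elena: 10:00-13:30.

10:00-13:30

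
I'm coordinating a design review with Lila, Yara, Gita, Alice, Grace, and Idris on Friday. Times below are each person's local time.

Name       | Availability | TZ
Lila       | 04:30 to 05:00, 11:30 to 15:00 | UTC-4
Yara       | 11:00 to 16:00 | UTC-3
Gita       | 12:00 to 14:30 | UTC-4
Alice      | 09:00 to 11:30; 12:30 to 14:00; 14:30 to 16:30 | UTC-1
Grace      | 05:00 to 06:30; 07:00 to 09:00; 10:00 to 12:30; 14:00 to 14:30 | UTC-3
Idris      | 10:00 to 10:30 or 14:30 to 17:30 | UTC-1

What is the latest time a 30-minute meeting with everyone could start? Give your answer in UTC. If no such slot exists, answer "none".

Lila in UTC: 08:30-09:00, 15:30-19:00 (add 4h to convert from UTC-4).
Yara in UTC: 14:00-19:00 (add 3h to convert from UTC-3).
Gita in UTC: 16:00-18:30 (add 4h to convert from UTC-4).
Alice in UTC: 10:00-12:30, 13:30-15:00, 15:30-17:30 (add 1h to convert from UTC-1).
Grace in UTC: 08:00-09:30, 10:00-12:00, 13:00-15:30, 17:00-17:30 (add 3h to convert from UTC-3).
Idris in UTC: 11:00-11:30, 15:30-18:30 (add 1h to convert from UTC-1).
Lila ∩ Yara: 15:30-19:00.
Lila ∩ Yara ∩ Gita: 16:00-18:30.
Lila ∩ Yara ∩ Gita ∩ Alice: 16:00-17:30.
Lila ∩ Yara ∩ Gita ∩ Alice ∩ Grace: 17:00-17:30.
Lila ∩ Yara ∩ Gita ∩ Alice ∩ Grace ∩ Idris: 17:00-17:30.
So the common availability across everyone is 17:00-17:30.
The last common window of at least 30 minutes is 17:00-17:30; a 30-minute meeting can start as late as 17:00 and still end by 17:30.

17:00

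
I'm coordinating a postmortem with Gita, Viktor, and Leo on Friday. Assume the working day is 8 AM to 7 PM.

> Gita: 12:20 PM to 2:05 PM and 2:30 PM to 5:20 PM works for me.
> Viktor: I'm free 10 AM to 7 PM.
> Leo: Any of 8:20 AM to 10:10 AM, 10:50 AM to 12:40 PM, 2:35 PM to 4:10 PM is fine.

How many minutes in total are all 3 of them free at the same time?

115

Gita ∩ Viktor: 12:20-14:05, 14:30-17:20.
Gita ∩ Viktor ∩ Leo: 12:20-12:40, 14:35-16:10.
Summing the common windows: 20 + 95 = 115 minutes.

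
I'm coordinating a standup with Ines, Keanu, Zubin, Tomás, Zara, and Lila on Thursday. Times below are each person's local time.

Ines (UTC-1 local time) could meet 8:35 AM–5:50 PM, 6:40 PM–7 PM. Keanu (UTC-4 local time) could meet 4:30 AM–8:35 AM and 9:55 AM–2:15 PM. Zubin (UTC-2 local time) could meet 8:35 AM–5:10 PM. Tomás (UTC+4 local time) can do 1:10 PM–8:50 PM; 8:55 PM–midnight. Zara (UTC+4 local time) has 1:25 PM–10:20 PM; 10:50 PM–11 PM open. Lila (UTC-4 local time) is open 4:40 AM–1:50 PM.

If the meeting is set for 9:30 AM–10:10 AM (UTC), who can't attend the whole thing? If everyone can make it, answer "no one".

Ines in UTC: 09:35-18:50, 19:40-20:00 (add 1h to convert from UTC-1).
Keanu in UTC: 08:30-12:35, 13:55-18:15 (add 4h to convert from UTC-4).
Zubin in UTC: 10:35-19:10 (add 2h to convert from UTC-2).
Tomás in UTC: 09:10-16:50, 16:55-20:00 (subtract 4h to convert from UTC+4).
Zara in UTC: 09:25-18:20, 18:50-19:00 (subtract 4h to convert from UTC+4).
Lila in UTC: 08:40-17:50 (add 4h to convert from UTC-4).
Ines: not fully free for 09:30-10:10. Keanu: free for 09:30-10:10. Zubin: not fully free for 09:30-10:10. Tomás: free for 09:30-10:10. Zara: free for 09:30-10:10. Lila: free for 09:30-10:10.

Ines, Zubin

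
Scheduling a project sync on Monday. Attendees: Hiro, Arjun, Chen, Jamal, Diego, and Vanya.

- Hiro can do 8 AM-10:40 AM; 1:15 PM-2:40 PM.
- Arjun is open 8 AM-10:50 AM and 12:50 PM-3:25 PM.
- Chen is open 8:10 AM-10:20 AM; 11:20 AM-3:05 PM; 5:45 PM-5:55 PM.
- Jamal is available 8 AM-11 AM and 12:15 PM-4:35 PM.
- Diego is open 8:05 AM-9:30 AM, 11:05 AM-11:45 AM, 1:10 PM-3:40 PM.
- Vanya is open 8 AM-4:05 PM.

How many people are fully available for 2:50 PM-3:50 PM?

2

Jamal and Vanya can make the full 14:50-15:50 slot — that's 2.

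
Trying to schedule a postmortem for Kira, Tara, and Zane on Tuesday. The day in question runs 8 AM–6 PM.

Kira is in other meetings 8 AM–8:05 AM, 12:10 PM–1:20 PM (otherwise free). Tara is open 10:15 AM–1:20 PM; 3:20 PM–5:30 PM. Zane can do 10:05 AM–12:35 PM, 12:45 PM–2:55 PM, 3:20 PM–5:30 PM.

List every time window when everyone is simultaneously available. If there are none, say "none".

10:15-12:10, 15:20-17:30

Kira free: 08:05-12:10, 13:20-18:00 (invert busy blocks within the working day).
Tara free: 10:15-13:20, 15:20-17:30.
Zane free: 10:05-12:35, 12:45-14:55, 15:20-17:30.
Kira ∩ Tara: 10:15-12:10, 15:20-17:30.
Kira ∩ Tara ∩ Zane: 10:15-12:10, 15:20-17:30.
So the common availability across everyone is 10:15-12:10, 15:20-17:30.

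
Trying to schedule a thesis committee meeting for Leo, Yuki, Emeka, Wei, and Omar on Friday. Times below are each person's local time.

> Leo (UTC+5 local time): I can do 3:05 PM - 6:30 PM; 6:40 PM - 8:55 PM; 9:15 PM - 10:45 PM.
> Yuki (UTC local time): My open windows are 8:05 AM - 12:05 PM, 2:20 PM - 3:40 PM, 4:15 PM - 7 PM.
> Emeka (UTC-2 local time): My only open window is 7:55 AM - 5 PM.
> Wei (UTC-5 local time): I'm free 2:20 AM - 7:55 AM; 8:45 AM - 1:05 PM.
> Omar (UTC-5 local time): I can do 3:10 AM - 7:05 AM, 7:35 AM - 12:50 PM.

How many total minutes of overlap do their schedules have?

290

Leo in UTC: 10:05-13:30, 13:40-15:55, 16:15-17:45 (subtract 5h to convert from UTC+5).
Yuki in UTC: 08:05-12:05, 14:20-15:40, 16:15-19:00.
Emeka in UTC: 09:55-19:00 (add 2h to convert from UTC-2).
Wei in UTC: 07:20-12:55, 13:45-18:05 (add 5h to convert from UTC-5).
Omar in UTC: 08:10-12:05, 12:35-17:50 (add 5h to convert from UTC-5).
Leo ∩ Yuki: 10:05-12:05, 14:20-15:40, 16:15-17:45.
Leo ∩ Yuki ∩ Emeka: 10:05-12:05, 14:20-15:40, 16:15-17:45.
Leo ∩ Yuki ∩ Emeka ∩ Wei: 10:05-12:05, 14:20-15:40, 16:15-17:45.
Leo ∩ Yuki ∩ Emeka ∩ Wei ∩ Omar: 10:05-12:05, 14:20-15:40, 16:15-17:45.
Summing the common windows: 120 + 80 + 90 = 290 minutes.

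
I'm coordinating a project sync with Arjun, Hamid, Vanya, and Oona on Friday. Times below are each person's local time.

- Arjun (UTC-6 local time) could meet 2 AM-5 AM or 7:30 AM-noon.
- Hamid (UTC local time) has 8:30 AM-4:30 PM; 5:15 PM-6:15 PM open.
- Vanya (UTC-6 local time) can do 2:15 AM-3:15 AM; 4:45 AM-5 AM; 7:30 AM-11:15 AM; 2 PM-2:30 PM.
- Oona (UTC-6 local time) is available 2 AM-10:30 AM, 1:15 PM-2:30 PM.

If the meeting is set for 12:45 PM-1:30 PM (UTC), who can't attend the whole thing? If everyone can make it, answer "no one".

Arjun in UTC: 08:00-11:00, 13:30-18:00 (add 6h to convert from UTC-6).
Hamid in UTC: 08:30-16:30, 17:15-18:15.
Vanya in UTC: 08:15-09:15, 10:45-11:00, 13:30-17:15, 20:00-20:30 (add 6h to convert from UTC-6).
Oona in UTC: 08:00-16:30, 19:15-20:30 (add 6h to convert from UTC-6).
Arjun: not fully free for 12:45-13:30. Hamid: free for 12:45-13:30. Vanya: not fully free for 12:45-13:30. Oona: free for 12:45-13:30.

Arjun, Vanya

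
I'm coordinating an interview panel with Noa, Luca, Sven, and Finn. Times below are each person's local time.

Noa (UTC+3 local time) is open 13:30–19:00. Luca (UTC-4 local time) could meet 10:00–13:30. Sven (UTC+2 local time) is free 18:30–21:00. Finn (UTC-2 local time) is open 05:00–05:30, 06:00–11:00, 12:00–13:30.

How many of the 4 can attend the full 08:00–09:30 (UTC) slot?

1

Noa in UTC: 10:30-16:00 (subtract 3h to convert from UTC+3).
Luca in UTC: 14:00-17:30 (add 4h to convert from UTC-4).
Sven in UTC: 16:30-19:00 (subtract 2h to convert from UTC+2).
Finn in UTC: 07:00-07:30, 08:00-13:00, 14:00-15:30 (add 2h to convert from UTC-2).
Finn can make the full 08:00-09:30 slot — that's 1.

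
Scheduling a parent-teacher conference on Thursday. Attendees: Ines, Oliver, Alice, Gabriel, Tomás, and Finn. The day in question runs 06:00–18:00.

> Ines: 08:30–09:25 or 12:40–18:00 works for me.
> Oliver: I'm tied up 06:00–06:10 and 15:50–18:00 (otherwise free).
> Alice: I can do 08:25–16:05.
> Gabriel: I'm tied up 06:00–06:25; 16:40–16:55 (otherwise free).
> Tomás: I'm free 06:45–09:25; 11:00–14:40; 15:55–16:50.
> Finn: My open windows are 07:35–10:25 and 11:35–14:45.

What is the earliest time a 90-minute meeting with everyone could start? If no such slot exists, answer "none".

Ines free: 08:30-09:25, 12:40-18:00.
Oliver free: 06:10-15:50 (invert busy blocks within the working day).
Alice free: 08:25-16:05.
Gabriel free: 06:25-16:40, 16:55-18:00 (invert busy blocks within the working day).
Tomás free: 06:45-09:25, 11:00-14:40, 15:55-16:50.
Finn free: 07:35-10:25, 11:35-14:45.
Ines ∩ Oliver: 08:30-09:25, 12:40-15:50.
Ines ∩ Oliver ∩ Alice: 08:30-09:25, 12:40-15:50.
Ines ∩ Oliver ∩ Alice ∩ Gabriel: 08:30-09:25, 12:40-15:50.
Ines ∩ Oliver ∩ Alice ∩ Gabriel ∩ Tomás: 08:30-09:25, 12:40-14:40.
Ines ∩ Oliver ∩ Alice ∩ Gabriel ∩ Tomás ∩ Finn: 08:30-09:25, 12:40-14:40.
The first common window of at least 90 minutes is 12:40-14:40, so the earliest start is 12:40.

12:40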